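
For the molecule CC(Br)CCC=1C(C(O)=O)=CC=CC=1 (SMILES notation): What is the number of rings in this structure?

In SMILES, each pair of matching ring-closure digits denotes one ring-closing bond; the number of such bonds equals the number of independent rings.
Ring-closure bonds here: 1.

1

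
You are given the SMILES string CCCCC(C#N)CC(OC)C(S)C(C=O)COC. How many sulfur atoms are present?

1

Scan the SMILES for S atoms (remember two-letter symbols like Cl and Br are single atoms).
Sulfur count: 1.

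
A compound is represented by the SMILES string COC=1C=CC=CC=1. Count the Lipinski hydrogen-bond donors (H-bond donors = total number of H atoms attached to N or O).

Donors: find every N or O and count the H atoms it carries.
  atom 2 (O): bond orders sum to 2 → 0 H
Lipinski HBD = 0.

0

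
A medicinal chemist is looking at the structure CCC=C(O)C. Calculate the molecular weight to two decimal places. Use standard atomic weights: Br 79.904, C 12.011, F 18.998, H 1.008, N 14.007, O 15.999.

86.13 g/mol

First, the molecular formula is C5H10O (counting implicit H from valence).
  C: 5 × 12.011 = 60.055
  H: 10 × 1.008 = 10.080
  O: 1 × 15.999 = 15.999
Sum: 5×12.011 + 10×1.008 + 1×15.999 = 86.134 → 86.13 g/mol.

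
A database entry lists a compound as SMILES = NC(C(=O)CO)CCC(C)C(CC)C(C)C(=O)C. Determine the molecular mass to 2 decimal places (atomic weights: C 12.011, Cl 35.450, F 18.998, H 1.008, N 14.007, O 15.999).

First, the molecular formula is C14H27NO3 (counting implicit H from valence).
  C: 14 × 12.011 = 168.154
  H: 27 × 1.008 = 27.216
  N: 1 × 14.007 = 14.007
  O: 3 × 15.999 = 47.997
Sum: 14×12.011 + 27×1.008 + 1×14.007 + 3×15.999 = 257.374 → 257.37 g/mol.

257.37 g/mol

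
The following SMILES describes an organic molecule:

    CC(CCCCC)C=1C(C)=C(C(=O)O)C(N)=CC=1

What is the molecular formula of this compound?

C15H23NO2

Walk through each heavy atom and fill implicit hydrogens from standard valence (C 4, N 3, O 2, S 2, halogen 1):
  atom 1: C, bond orders sum to 1 (valence 4) → 3 H
  atom 2: C, bond orders sum to 3 (valence 4) → 1 H
  atom 3: C, bond orders sum to 2 (valence 4) → 2 H
  atom 4: C, bond orders sum to 2 (valence 4) → 2 H
  atom 5: C, bond orders sum to 2 (valence 4) → 2 H
  atom 6: C, bond orders sum to 2 (valence 4) → 2 H
  atom 7: C, bond orders sum to 1 (valence 4) → 3 H
  atom 8: C, bond orders sum to 4 (valence 4) → 0 H
  atom 9: C, bond orders sum to 4 (valence 4) → 0 H
  atom 10: C, bond orders sum to 1 (valence 4) → 3 H
  atom 11: C, bond orders sum to 4 (valence 4) → 0 H
  atom 12: C, bond orders sum to 4 (valence 4) → 0 H
  atom 13: O, bond orders sum to 2 (valence 2) → 0 H
  atom 14: O, bond orders sum to 1 (valence 2) → 1 H
  atom 15: C, bond orders sum to 4 (valence 4) → 0 H
  atom 16: N, bond orders sum to 1 (valence 3) → 2 H
  atom 17: C, bond orders sum to 3 (valence 4) → 1 H
  atom 18: C, bond orders sum to 3 (valence 4) → 1 H
Totals → C:15, H:23, N:1, O:2.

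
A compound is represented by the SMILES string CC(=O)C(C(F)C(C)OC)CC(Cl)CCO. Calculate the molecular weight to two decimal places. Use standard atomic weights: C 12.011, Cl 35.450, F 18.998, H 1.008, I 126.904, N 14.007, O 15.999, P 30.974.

254.73 g/mol

First, the molecular formula is C11H20ClFO3 (counting implicit H from valence).
  C: 11 × 12.011 = 132.121
  Cl: 1 × 35.450 = 35.450
  F: 1 × 18.998 = 18.998
  H: 20 × 1.008 = 20.160
  O: 3 × 15.999 = 47.997
Sum: 11×12.011 + 1×35.450 + 1×18.998 + 20×1.008 + 3×15.999 = 254.726 → 254.73 g/mol.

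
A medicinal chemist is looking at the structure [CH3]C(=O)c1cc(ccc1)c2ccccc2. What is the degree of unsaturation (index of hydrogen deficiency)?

Molecular formula: C14H12O.
DoU = (2C + 2 + N − H − X) / 2, where X is the halogen count and O/S are ignored.
    = (2·14 + 2 + 0 − 12 − 0) / 2 = 18 / 2 = 9.

9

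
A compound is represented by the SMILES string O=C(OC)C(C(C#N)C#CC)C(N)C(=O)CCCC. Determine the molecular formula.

C14H20N2O3

Walk through each heavy atom and fill implicit hydrogens from standard valence (C 4, N 3, O 2, S 2, halogen 1):
  atom 1: O, bond orders sum to 2 (valence 2) → 0 H
  atom 2: C, bond orders sum to 4 (valence 4) → 0 H
  atom 3: O, bond orders sum to 2 (valence 2) → 0 H
  atom 4: C, bond orders sum to 1 (valence 4) → 3 H
  atom 5: C, bond orders sum to 3 (valence 4) → 1 H
  atom 6: C, bond orders sum to 3 (valence 4) → 1 H
  atom 7: C, bond orders sum to 4 (valence 4) → 0 H
  atom 8: N, bond orders sum to 3 (valence 3) → 0 H
  atom 9: C, bond orders sum to 4 (valence 4) → 0 H
  atom 10: C, bond orders sum to 4 (valence 4) → 0 H
  atom 11: C, bond orders sum to 1 (valence 4) → 3 H
  atom 12: C, bond orders sum to 3 (valence 4) → 1 H
  atom 13: N, bond orders sum to 1 (valence 3) → 2 H
  atom 14: C, bond orders sum to 4 (valence 4) → 0 H
  atom 15: O, bond orders sum to 2 (valence 2) → 0 H
  atom 16: C, bond orders sum to 2 (valence 4) → 2 H
  atom 17: C, bond orders sum to 2 (valence 4) → 2 H
  atom 18: C, bond orders sum to 2 (valence 4) → 2 H
  atom 19: C, bond orders sum to 1 (valence 4) → 3 H
Totals → C:14, H:20, N:2, O:3.
In Hill order: C14H20N2O3.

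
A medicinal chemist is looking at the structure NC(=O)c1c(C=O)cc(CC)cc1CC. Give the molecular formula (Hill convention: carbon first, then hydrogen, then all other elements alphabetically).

C12H15NO2

Walk through each heavy atom and fill implicit hydrogens from standard valence (C 4, N 3, O 2, S 2, halogen 1); for lowercase aromatic atoms, an aromatic c carries 1 H when it has two neighbours and 0 H with three, and aromatic n carries 0 H:
  atom 1: N, bond orders sum to 1 (valence 3) → 2 H
  atom 2: C, bond orders sum to 4 (valence 4) → 0 H
  atom 3: O, bond orders sum to 2 (valence 2) → 0 H
  atom 4: aromatic c, 3 neighbours → 0 H
  atom 5: aromatic c, 3 neighbours → 0 H
  atom 6: C, bond orders sum to 3 (valence 4) → 1 H
  atom 7: O, bond orders sum to 2 (valence 2) → 0 H
  atom 8: aromatic c, 2 neighbours → 1 H
  atom 9: aromatic c, 3 neighbours → 0 H
  atom 10: C, bond orders sum to 2 (valence 4) → 2 H
  atom 11: C, bond orders sum to 1 (valence 4) → 3 H
  atom 12: aromatic c, 2 neighbours → 1 H
  atom 13: aromatic c, 3 neighbours → 0 H
  atom 14: C, bond orders sum to 2 (valence 4) → 2 H
  atom 15: C, bond orders sum to 1 (valence 4) → 3 H
Totals → C:12, H:15, N:1, O:2.
In Hill order: C12H15NO2.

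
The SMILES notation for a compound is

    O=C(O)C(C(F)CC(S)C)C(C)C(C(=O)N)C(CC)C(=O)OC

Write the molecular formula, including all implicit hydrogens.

Walk through each heavy atom and fill implicit hydrogens from standard valence (C 4, N 3, O 2, S 2, halogen 1):
  atom 1: O, bond orders sum to 2 (valence 2) → 0 H
  atom 2: C, bond orders sum to 4 (valence 4) → 0 H
  atom 3: O, bond orders sum to 1 (valence 2) → 1 H
  atom 4: C, bond orders sum to 3 (valence 4) → 1 H
  atom 5: C, bond orders sum to 3 (valence 4) → 1 H
  atom 6: F (halogen, monovalent) → 0 H
  atom 7: C, bond orders sum to 2 (valence 4) → 2 H
  atom 8: C, bond orders sum to 3 (valence 4) → 1 H
  atom 9: S, bond orders sum to 1 (valence 2) → 1 H
  atom 10: C, bond orders sum to 1 (valence 4) → 3 H
  atom 11: C, bond orders sum to 3 (valence 4) → 1 H
  atom 12: C, bond orders sum to 1 (valence 4) → 3 H
  atom 13: C, bond orders sum to 3 (valence 4) → 1 H
  atom 14: C, bond orders sum to 4 (valence 4) → 0 H
  atom 15: O, bond orders sum to 2 (valence 2) → 0 H
  atom 16: N, bond orders sum to 1 (valence 3) → 2 H
  atom 17: C, bond orders sum to 3 (valence 4) → 1 H
  atom 18: C, bond orders sum to 2 (valence 4) → 2 H
  atom 19: C, bond orders sum to 1 (valence 4) → 3 H
  atom 20: C, bond orders sum to 4 (valence 4) → 0 H
  atom 21: O, bond orders sum to 2 (valence 2) → 0 H
  atom 22: O, bond orders sum to 2 (valence 2) → 0 H
  atom 23: C, bond orders sum to 1 (valence 4) → 3 H
Totals → C:15, H:26, F:1, N:1, O:5, S:1.

C15H26FNO5S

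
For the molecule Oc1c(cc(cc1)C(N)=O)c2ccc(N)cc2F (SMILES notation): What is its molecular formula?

Walk through each heavy atom and fill implicit hydrogens from standard valence (C 4, N 3, O 2, S 2, halogen 1); for lowercase aromatic atoms, an aromatic c carries 1 H when it has two neighbours and 0 H with three, and aromatic n carries 0 H:
  atom 1: O, bond orders sum to 1 (valence 2) → 1 H
  atom 2: aromatic c, 3 neighbours → 0 H
  atom 3: aromatic c, 3 neighbours → 0 H
  atom 4: aromatic c, 2 neighbours → 1 H
  atom 5: aromatic c, 3 neighbours → 0 H
  atom 6: aromatic c, 2 neighbours → 1 H
  atom 7: aromatic c, 2 neighbours → 1 H
  atom 8: C, bond orders sum to 4 (valence 4) → 0 H
  atom 9: N, bond orders sum to 1 (valence 3) → 2 H
  atom 10: O, bond orders sum to 2 (valence 2) → 0 H
  atom 11: aromatic c, 3 neighbours → 0 H
  atom 12: aromatic c, 2 neighbours → 1 H
  atom 13: aromatic c, 2 neighbours → 1 H
  atom 14: aromatic c, 3 neighbours → 0 H
  atom 15: N, bond orders sum to 1 (valence 3) → 2 H
  atom 16: aromatic c, 2 neighbours → 1 H
  atom 17: aromatic c, 3 neighbours → 0 H
  atom 18: F (halogen, monovalent) → 0 H
Totals → C:13, H:11, F:1, N:2, O:2.
In Hill order: C13H11FN2O2.

C13H11FN2O2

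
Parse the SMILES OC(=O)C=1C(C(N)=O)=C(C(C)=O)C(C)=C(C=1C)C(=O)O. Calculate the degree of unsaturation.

8

Molecular formula: C13H13NO6.
DoU = (2C + 2 + N − H − X) / 2, where X is the halogen count and O/S are ignored.
    = (2·13 + 2 + 1 − 13 − 0) / 2 = 16 / 2 = 8.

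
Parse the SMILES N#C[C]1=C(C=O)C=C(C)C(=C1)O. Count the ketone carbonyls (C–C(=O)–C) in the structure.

0

Scan the SMILES for the ketone motif — none present.
Groups that are present: 1 aldehyde, 1 hydroxyl, 1 nitrile.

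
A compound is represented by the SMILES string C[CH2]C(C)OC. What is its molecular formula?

C5H12O

Walk through each heavy atom and fill implicit hydrogens from standard valence (C 4, N 3, O 2, S 2, halogen 1):
  atom 1: C, bond orders sum to 1 (valence 4) → 3 H
  atom 2: C with explicit H count 2
  atom 3: C, bond orders sum to 3 (valence 4) → 1 H
  atom 4: C, bond orders sum to 1 (valence 4) → 3 H
  atom 5: O, bond orders sum to 2 (valence 2) → 0 H
  atom 6: C, bond orders sum to 1 (valence 4) → 3 H
Totals → C:5, H:12, O:1.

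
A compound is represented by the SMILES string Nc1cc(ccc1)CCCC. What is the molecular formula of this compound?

C10H15N

Walk through each heavy atom and fill implicit hydrogens from standard valence (C 4, N 3, O 2, S 2, halogen 1); for lowercase aromatic atoms, an aromatic c carries 1 H when it has two neighbours and 0 H with three, and aromatic n carries 0 H:
  atom 1: N, bond orders sum to 1 (valence 3) → 2 H
  atom 2: aromatic c, 3 neighbours → 0 H
  atom 3: aromatic c, 2 neighbours → 1 H
  atom 4: aromatic c, 3 neighbours → 0 H
  atom 5: aromatic c, 2 neighbours → 1 H
  atom 6: aromatic c, 2 neighbours → 1 H
  atom 7: aromatic c, 2 neighbours → 1 H
  atom 8: C, bond orders sum to 2 (valence 4) → 2 H
  atom 9: C, bond orders sum to 2 (valence 4) → 2 H
  atom 10: C, bond orders sum to 2 (valence 4) → 2 H
  atom 11: C, bond orders sum to 1 (valence 4) → 3 H
Totals → C:10, H:15, N:1.
In Hill order: C10H15N.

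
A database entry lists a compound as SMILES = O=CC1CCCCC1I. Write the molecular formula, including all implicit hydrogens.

Walk through each heavy atom and fill implicit hydrogens from standard valence (C 4, N 3, O 2, S 2, halogen 1):
  atom 1: O, bond orders sum to 2 (valence 2) → 0 H
  atom 2: C, bond orders sum to 3 (valence 4) → 1 H
  atom 3: C, bond orders sum to 3 (valence 4) → 1 H
  atom 4: C, bond orders sum to 2 (valence 4) → 2 H
  atom 5: C, bond orders sum to 2 (valence 4) → 2 H
  atom 6: C, bond orders sum to 2 (valence 4) → 2 H
  atom 7: C, bond orders sum to 2 (valence 4) → 2 H
  atom 8: C, bond orders sum to 3 (valence 4) → 1 H
  atom 9: I (halogen, monovalent) → 0 H
Totals → C:7, H:11, I:1, O:1.

C7H11IO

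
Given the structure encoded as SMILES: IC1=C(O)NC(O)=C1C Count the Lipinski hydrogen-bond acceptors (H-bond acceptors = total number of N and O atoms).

3

N atoms: 1; O atoms: 2.
Lipinski HBA = 1 + 2 = 3.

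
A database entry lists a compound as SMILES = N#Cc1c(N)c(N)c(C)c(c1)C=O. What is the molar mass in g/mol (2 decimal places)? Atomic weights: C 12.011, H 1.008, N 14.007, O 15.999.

175.19 g/mol

First, the molecular formula is C9H9N3O (counting implicit H from valence).
  C: 9 × 12.011 = 108.099
  H: 9 × 1.008 = 9.072
  N: 3 × 14.007 = 42.021
  O: 1 × 15.999 = 15.999
Sum: 9×12.011 + 9×1.008 + 3×14.007 + 1×15.999 = 175.191 → 175.19 g/mol.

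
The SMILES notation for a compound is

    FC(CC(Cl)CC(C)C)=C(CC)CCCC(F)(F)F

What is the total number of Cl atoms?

1

Scan the SMILES for Cl atoms (remember two-letter symbols like Cl and Br are single atoms).
Chlorine count: 1.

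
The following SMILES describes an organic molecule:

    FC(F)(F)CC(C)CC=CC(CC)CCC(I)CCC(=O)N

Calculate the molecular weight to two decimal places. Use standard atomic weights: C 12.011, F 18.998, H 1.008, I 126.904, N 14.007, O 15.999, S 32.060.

433.30 g/mol

First, the molecular formula is C16H27F3INO (counting implicit H from valence).
  C: 16 × 12.011 = 192.176
  F: 3 × 18.998 = 56.994
  H: 27 × 1.008 = 27.216
  I: 1 × 126.904 = 126.904
  N: 1 × 14.007 = 14.007
  O: 1 × 15.999 = 15.999
Sum: 16×12.011 + 3×18.998 + 27×1.008 + 1×126.904 + 1×14.007 + 1×15.999 = 433.296 → 433.30 g/mol.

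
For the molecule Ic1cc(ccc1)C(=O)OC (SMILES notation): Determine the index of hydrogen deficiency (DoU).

5

Molecular formula: C8H7IO2.
DoU = (2C + 2 + N − H − X) / 2, where X is the halogen count and O/S are ignored.
    = (2·8 + 2 + 0 − 7 − 1) / 2 = 10 / 2 = 5.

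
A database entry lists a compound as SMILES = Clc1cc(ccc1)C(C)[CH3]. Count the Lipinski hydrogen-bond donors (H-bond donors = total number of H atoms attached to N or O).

Donors: find every N or O and count the H atoms it carries.
  (no N or O atoms present)
Lipinski HBD = 0.

0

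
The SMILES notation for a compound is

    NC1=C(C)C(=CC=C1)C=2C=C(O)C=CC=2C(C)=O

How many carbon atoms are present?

Count every carbon token in the SMILES (each C, including those in ring-closure positions and inside branches).
Carbon count: 15.

15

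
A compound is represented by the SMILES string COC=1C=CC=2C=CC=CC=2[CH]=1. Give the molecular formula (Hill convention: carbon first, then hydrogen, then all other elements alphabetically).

C11H10O

Walk through each heavy atom and fill implicit hydrogens from standard valence (C 4, N 3, O 2, S 2, halogen 1):
  atom 1: C, bond orders sum to 1 (valence 4) → 3 H
  atom 2: O, bond orders sum to 2 (valence 2) → 0 H
  atom 3: C, bond orders sum to 4 (valence 4) → 0 H
  atom 4: C, bond orders sum to 3 (valence 4) → 1 H
  atom 5: C, bond orders sum to 3 (valence 4) → 1 H
  atom 6: C, bond orders sum to 4 (valence 4) → 0 H
  atom 7: C, bond orders sum to 3 (valence 4) → 1 H
  atom 8: C, bond orders sum to 3 (valence 4) → 1 H
  atom 9: C, bond orders sum to 3 (valence 4) → 1 H
  atom 10: C, bond orders sum to 3 (valence 4) → 1 H
  atom 11: C, bond orders sum to 4 (valence 4) → 0 H
  atom 12: C with explicit H count 1
Totals → C:11, H:10, O:1.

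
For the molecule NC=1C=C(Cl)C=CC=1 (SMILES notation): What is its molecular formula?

C6H6ClN

Walk through each heavy atom and fill implicit hydrogens from standard valence (C 4, N 3, O 2, S 2, halogen 1):
  atom 1: N, bond orders sum to 1 (valence 3) → 2 H
  atom 2: C, bond orders sum to 4 (valence 4) → 0 H
  atom 3: C, bond orders sum to 3 (valence 4) → 1 H
  atom 4: C, bond orders sum to 4 (valence 4) → 0 H
  atom 5: Cl (halogen, monovalent) → 0 H
  atom 6: C, bond orders sum to 3 (valence 4) → 1 H
  atom 7: C, bond orders sum to 3 (valence 4) → 1 H
  atom 8: C, bond orders sum to 3 (valence 4) → 1 H
Totals → C:6, H:6, Cl:1, N:1.
In Hill order: C6H6ClN.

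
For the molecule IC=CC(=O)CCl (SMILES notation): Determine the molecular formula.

C4H4ClIO

Walk through each heavy atom and fill implicit hydrogens from standard valence (C 4, N 3, O 2, S 2, halogen 1):
  atom 1: I (halogen, monovalent) → 0 H
  atom 2: C, bond orders sum to 3 (valence 4) → 1 H
  atom 3: C, bond orders sum to 3 (valence 4) → 1 H
  atom 4: C, bond orders sum to 4 (valence 4) → 0 H
  atom 5: O, bond orders sum to 2 (valence 2) → 0 H
  atom 6: C, bond orders sum to 2 (valence 4) → 2 H
  atom 7: Cl (halogen, monovalent) → 0 H
Totals → C:4, H:4, Cl:1, I:1, O:1.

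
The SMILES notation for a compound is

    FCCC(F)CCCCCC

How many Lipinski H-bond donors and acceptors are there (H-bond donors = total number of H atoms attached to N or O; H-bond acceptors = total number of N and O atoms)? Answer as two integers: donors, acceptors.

0, 0

Donors: find every N or O and count the H atoms it carries.
  (no N or O atoms present)
Lipinski HBD = 0.
Acceptors: N atoms = 0, O atoms = 0 → HBA = 0.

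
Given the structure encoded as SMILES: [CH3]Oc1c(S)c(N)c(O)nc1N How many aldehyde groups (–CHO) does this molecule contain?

Scan the SMILES for the aldehyde motif — none present.
Groups that are present: 1 ether, 1 hydroxyl, 2 primary amine, 1 thiol.

0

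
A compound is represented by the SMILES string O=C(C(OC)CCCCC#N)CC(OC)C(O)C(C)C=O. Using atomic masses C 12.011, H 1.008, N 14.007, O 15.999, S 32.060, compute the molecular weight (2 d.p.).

299.37 g/mol

First, the molecular formula is C15H25NO5 (counting implicit H from valence).
  C: 15 × 12.011 = 180.165
  H: 25 × 1.008 = 25.200
  N: 1 × 14.007 = 14.007
  O: 5 × 15.999 = 79.995
Sum: 15×12.011 + 25×1.008 + 1×14.007 + 5×15.999 = 299.367 → 299.37 g/mol.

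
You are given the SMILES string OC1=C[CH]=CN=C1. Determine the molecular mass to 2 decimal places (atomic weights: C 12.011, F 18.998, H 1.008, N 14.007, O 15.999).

First, the molecular formula is C5H5NO (counting implicit H from valence).
  C: 5 × 12.011 = 60.055
  H: 5 × 1.008 = 5.040
  N: 1 × 14.007 = 14.007
  O: 1 × 15.999 = 15.999
Sum: 5×12.011 + 5×1.008 + 1×14.007 + 1×15.999 = 95.101 → 95.10 g/mol.

95.10 g/mol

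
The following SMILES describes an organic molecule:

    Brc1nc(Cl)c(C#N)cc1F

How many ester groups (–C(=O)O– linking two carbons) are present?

Scan the SMILES for the ester motif — none present.
Groups that are present: 1 nitrile.

0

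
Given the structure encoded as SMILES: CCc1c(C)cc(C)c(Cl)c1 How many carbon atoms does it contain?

10

Count every carbon token in the SMILES (each C, including those in ring-closure positions and inside branches).
Carbon count: 10.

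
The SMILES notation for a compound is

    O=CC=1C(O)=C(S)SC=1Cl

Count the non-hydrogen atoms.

Every atom symbol written in the SMILES (organic subset) is one heavy atom; implicit H are not written.
Heavy atoms by element → C:5, Cl:1, O:2, S:2.
Total: 10.

10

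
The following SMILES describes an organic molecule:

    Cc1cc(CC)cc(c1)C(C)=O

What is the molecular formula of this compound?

C11H14O

Walk through each heavy atom and fill implicit hydrogens from standard valence (C 4, N 3, O 2, S 2, halogen 1); for lowercase aromatic atoms, an aromatic c carries 1 H when it has two neighbours and 0 H with three, and aromatic n carries 0 H:
  atom 1: C, bond orders sum to 1 (valence 4) → 3 H
  atom 2: aromatic c, 3 neighbours → 0 H
  atom 3: aromatic c, 2 neighbours → 1 H
  atom 4: aromatic c, 3 neighbours → 0 H
  atom 5: C, bond orders sum to 2 (valence 4) → 2 H
  atom 6: C, bond orders sum to 1 (valence 4) → 3 H
  atom 7: aromatic c, 2 neighbours → 1 H
  atom 8: aromatic c, 3 neighbours → 0 H
  atom 9: aromatic c, 2 neighbours → 1 H
  atom 10: C, bond orders sum to 4 (valence 4) → 0 H
  atom 11: C, bond orders sum to 1 (valence 4) → 3 H
  atom 12: O, bond orders sum to 2 (valence 2) → 0 H
Totals → C:11, H:14, O:1.
In Hill order: C11H14O.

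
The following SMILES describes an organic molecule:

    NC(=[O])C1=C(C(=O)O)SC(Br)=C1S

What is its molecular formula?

C6H4BrNO3S2

Walk through each heavy atom and fill implicit hydrogens from standard valence (C 4, N 3, O 2, S 2, halogen 1):
  atom 1: N, bond orders sum to 1 (valence 3) → 2 H
  atom 2: C, bond orders sum to 4 (valence 4) → 0 H
  atom 3: O with explicit H count 0
  atom 4: C, bond orders sum to 4 (valence 4) → 0 H
  atom 5: C, bond orders sum to 4 (valence 4) → 0 H
  atom 6: C, bond orders sum to 4 (valence 4) → 0 H
  atom 7: O, bond orders sum to 2 (valence 2) → 0 H
  atom 8: O, bond orders sum to 1 (valence 2) → 1 H
  atom 9: S, bond orders sum to 2 (valence 2) → 0 H
  atom 10: C, bond orders sum to 4 (valence 4) → 0 H
  atom 11: Br (halogen, monovalent) → 0 H
  atom 12: C, bond orders sum to 4 (valence 4) → 0 H
  atom 13: S, bond orders sum to 1 (valence 2) → 1 H
Totals → C:6, H:4, Br:1, N:1, O:3, S:2.
In Hill order: C6H4BrNO3S2.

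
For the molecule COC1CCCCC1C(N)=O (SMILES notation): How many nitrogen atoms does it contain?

1

Scan the SMILES for N atoms (remember two-letter symbols like Cl and Br are single atoms).
Nitrogen count: 1.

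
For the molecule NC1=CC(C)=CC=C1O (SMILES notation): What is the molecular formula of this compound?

Walk through each heavy atom and fill implicit hydrogens from standard valence (C 4, N 3, O 2, S 2, halogen 1):
  atom 1: N, bond orders sum to 1 (valence 3) → 2 H
  atom 2: C, bond orders sum to 4 (valence 4) → 0 H
  atom 3: C, bond orders sum to 3 (valence 4) → 1 H
  atom 4: C, bond orders sum to 4 (valence 4) → 0 H
  atom 5: C, bond orders sum to 1 (valence 4) → 3 H
  atom 6: C, bond orders sum to 3 (valence 4) → 1 H
  atom 7: C, bond orders sum to 3 (valence 4) → 1 H
  atom 8: C, bond orders sum to 4 (valence 4) → 0 H
  atom 9: O, bond orders sum to 1 (valence 2) → 1 H
Totals → C:7, H:9, N:1, O:1.
In Hill order: C7H9NO.

C7H9NO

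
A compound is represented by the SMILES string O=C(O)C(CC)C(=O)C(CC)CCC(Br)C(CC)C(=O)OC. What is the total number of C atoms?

Count every carbon token in the SMILES (each C, including those in ring-closure positions and inside branches).
Carbon count: 16.

16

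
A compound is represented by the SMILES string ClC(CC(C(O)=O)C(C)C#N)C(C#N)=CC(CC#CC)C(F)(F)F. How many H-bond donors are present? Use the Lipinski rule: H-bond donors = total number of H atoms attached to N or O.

Donors: find every N or O and count the H atoms it carries.
  atom 6 (O): bond orders sum to 1 → 1 H
  atom 7 (O): bond orders sum to 2 → 0 H
  atom 11 (N): bond orders sum to 3 → 0 H
  atom 14 (N): bond orders sum to 3 → 0 H
Lipinski HBD = 1.

1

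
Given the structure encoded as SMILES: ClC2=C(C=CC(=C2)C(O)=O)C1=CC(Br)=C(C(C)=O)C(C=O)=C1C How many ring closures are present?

In SMILES, each pair of matching ring-closure digits denotes one ring-closing bond; the number of such bonds equals the number of independent rings.
Ring-closure bonds here: 2.

2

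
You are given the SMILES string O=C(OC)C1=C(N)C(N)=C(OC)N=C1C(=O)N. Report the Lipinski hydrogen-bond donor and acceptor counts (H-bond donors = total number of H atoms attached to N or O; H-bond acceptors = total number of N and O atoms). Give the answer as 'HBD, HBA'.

Donors: find every N or O and count the H atoms it carries.
  atom 1 (O): bond orders sum to 2 → 0 H
  atom 3 (O): bond orders sum to 2 → 0 H
  atom 7 (N): bond orders sum to 1 → 2 H
  atom 9 (N): bond orders sum to 1 → 2 H
  atom 11 (O): bond orders sum to 2 → 0 H
  atom 13 (N): bond orders sum to 3 → 0 H
  atom 16 (O): bond orders sum to 2 → 0 H
  atom 17 (N): bond orders sum to 1 → 2 H
Lipinski HBD = 6.
Acceptors: N atoms = 4, O atoms = 4 → HBA = 8.

6, 8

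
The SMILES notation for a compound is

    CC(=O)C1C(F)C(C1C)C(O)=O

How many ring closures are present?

1

In SMILES, each pair of matching ring-closure digits denotes one ring-closing bond; the number of such bonds equals the number of independent rings.
Ring-closure bonds here: 1.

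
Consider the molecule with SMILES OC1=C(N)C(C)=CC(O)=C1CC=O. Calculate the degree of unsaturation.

Degree of unsaturation = (number of rings) + (number of π bonds).
Ring closures in the SMILES: 1.
π bonds: 4 double bonds (each 1 DoU) → 4 DoU from unsaturation.
Total DoU = 1 + 4 = 5.

5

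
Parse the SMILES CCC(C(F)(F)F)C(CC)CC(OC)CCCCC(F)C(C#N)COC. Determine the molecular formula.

Walk through each heavy atom and fill implicit hydrogens from standard valence (C 4, N 3, O 2, S 2, halogen 1):
  atom 1: C, bond orders sum to 1 (valence 4) → 3 H
  atom 2: C, bond orders sum to 2 (valence 4) → 2 H
  atom 3: C, bond orders sum to 3 (valence 4) → 1 H
  atom 4: C, bond orders sum to 4 (valence 4) → 0 H
  atom 5: F (halogen, monovalent) → 0 H
  atom 6: F (halogen, monovalent) → 0 H
  atom 7: F (halogen, monovalent) → 0 H
  atom 8: C, bond orders sum to 3 (valence 4) → 1 H
  atom 9: C, bond orders sum to 2 (valence 4) → 2 H
  atom 10: C, bond orders sum to 1 (valence 4) → 3 H
  atom 11: C, bond orders sum to 2 (valence 4) → 2 H
  atom 12: C, bond orders sum to 3 (valence 4) → 1 H
  atom 13: O, bond orders sum to 2 (valence 2) → 0 H
  atom 14: C, bond orders sum to 1 (valence 4) → 3 H
  atom 15: C, bond orders sum to 2 (valence 4) → 2 H
  atom 16: C, bond orders sum to 2 (valence 4) → 2 H
  atom 17: C, bond orders sum to 2 (valence 4) → 2 H
  atom 18: C, bond orders sum to 2 (valence 4) → 2 H
  atom 19: C, bond orders sum to 3 (valence 4) → 1 H
  atom 20: F (halogen, monovalent) → 0 H
  atom 21: C, bond orders sum to 3 (valence 4) → 1 H
  atom 22: C, bond orders sum to 4 (valence 4) → 0 H
  atom 23: N, bond orders sum to 3 (valence 3) → 0 H
  atom 24: C, bond orders sum to 2 (valence 4) → 2 H
  atom 25: O, bond orders sum to 2 (valence 2) → 0 H
  atom 26: C, bond orders sum to 1 (valence 4) → 3 H
Totals → C:19, H:33, F:4, N:1, O:2.
In Hill order: C19H33F4NO2.

C19H33F4NO2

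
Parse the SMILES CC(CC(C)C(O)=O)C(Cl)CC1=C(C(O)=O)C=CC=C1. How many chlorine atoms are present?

1

Scan the SMILES for Cl atoms (remember two-letter symbols like Cl and Br are single atoms).
Chlorine count: 1.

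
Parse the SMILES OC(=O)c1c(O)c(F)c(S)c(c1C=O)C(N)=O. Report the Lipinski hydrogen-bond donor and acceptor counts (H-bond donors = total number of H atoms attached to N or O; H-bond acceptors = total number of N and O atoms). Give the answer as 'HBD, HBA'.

Donors: find every N or O and count the H atoms it carries.
  atom 1 (O): bond orders sum to 1 → 1 H
  atom 3 (O): bond orders sum to 2 → 0 H
  atom 6 (O): bond orders sum to 1 → 1 H
  atom 14 (O): bond orders sum to 2 → 0 H
  atom 16 (N): bond orders sum to 1 → 2 H
  atom 17 (O): bond orders sum to 2 → 0 H
Lipinski HBD = 4.
Acceptors: N atoms = 1, O atoms = 5 → HBA = 6.

4, 6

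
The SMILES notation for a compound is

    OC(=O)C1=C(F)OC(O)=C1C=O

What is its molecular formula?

Walk through each heavy atom and fill implicit hydrogens from standard valence (C 4, N 3, O 2, S 2, halogen 1):
  atom 1: O, bond orders sum to 1 (valence 2) → 1 H
  atom 2: C, bond orders sum to 4 (valence 4) → 0 H
  atom 3: O, bond orders sum to 2 (valence 2) → 0 H
  atom 4: C, bond orders sum to 4 (valence 4) → 0 H
  atom 5: C, bond orders sum to 4 (valence 4) → 0 H
  atom 6: F (halogen, monovalent) → 0 H
  atom 7: O, bond orders sum to 2 (valence 2) → 0 H
  atom 8: C, bond orders sum to 4 (valence 4) → 0 H
  atom 9: O, bond orders sum to 1 (valence 2) → 1 H
  atom 10: C, bond orders sum to 4 (valence 4) → 0 H
  atom 11: C, bond orders sum to 3 (valence 4) → 1 H
  atom 12: O, bond orders sum to 2 (valence 2) → 0 H
Totals → C:6, H:3, F:1, O:5.

C6H3FO5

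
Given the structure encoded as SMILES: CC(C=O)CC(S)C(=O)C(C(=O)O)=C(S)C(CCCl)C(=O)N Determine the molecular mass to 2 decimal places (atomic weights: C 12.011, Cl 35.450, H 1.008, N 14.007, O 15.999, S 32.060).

First, the molecular formula is C13H18ClNO5S2 (counting implicit H from valence).
  C: 13 × 12.011 = 156.143
  Cl: 1 × 35.450 = 35.450
  H: 18 × 1.008 = 18.144
  N: 1 × 14.007 = 14.007
  O: 5 × 15.999 = 79.995
  S: 2 × 32.060 = 64.120
Sum: 13×12.011 + 1×35.450 + 18×1.008 + 1×14.007 + 5×15.999 + 2×32.060 = 367.859 → 367.86 g/mol.

367.86 g/mol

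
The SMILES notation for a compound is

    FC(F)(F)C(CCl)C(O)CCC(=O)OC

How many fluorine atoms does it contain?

Scan the SMILES for F atoms (remember two-letter symbols like Cl and Br are single atoms).
Fluorine count: 3.

3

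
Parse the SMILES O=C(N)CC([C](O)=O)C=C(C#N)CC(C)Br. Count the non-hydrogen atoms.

16

Every atom symbol written in the SMILES (organic subset) is one heavy atom; implicit H are not written.
Heavy atoms by element → Br:1, C:10, N:2, O:3.
Total: 16.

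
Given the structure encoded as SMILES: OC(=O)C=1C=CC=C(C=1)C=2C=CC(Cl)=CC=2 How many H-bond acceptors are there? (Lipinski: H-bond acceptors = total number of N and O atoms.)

2

N atoms: 0; O atoms: 2.
Lipinski HBA = 0 + 2 = 2.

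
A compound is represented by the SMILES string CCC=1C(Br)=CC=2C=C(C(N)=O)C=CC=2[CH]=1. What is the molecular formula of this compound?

C13H12BrNO

Walk through each heavy atom and fill implicit hydrogens from standard valence (C 4, N 3, O 2, S 2, halogen 1):
  atom 1: C, bond orders sum to 1 (valence 4) → 3 H
  atom 2: C, bond orders sum to 2 (valence 4) → 2 H
  atom 3: C, bond orders sum to 4 (valence 4) → 0 H
  atom 4: C, bond orders sum to 4 (valence 4) → 0 H
  atom 5: Br (halogen, monovalent) → 0 H
  atom 6: C, bond orders sum to 3 (valence 4) → 1 H
  atom 7: C, bond orders sum to 4 (valence 4) → 0 H
  atom 8: C, bond orders sum to 3 (valence 4) → 1 H
  atom 9: C, bond orders sum to 4 (valence 4) → 0 H
  atom 10: C, bond orders sum to 4 (valence 4) → 0 H
  atom 11: N, bond orders sum to 1 (valence 3) → 2 H
  atom 12: O, bond orders sum to 2 (valence 2) → 0 H
  atom 13: C, bond orders sum to 3 (valence 4) → 1 H
  atom 14: C, bond orders sum to 3 (valence 4) → 1 H
  atom 15: C, bond orders sum to 4 (valence 4) → 0 H
  atom 16: C with explicit H count 1
Totals → C:13, H:12, Br:1, N:1, O:1.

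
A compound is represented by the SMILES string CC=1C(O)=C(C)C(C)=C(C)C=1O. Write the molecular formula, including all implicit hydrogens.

Walk through each heavy atom and fill implicit hydrogens from standard valence (C 4, N 3, O 2, S 2, halogen 1):
  atom 1: C, bond orders sum to 1 (valence 4) → 3 H
  atom 2: C, bond orders sum to 4 (valence 4) → 0 H
  atom 3: C, bond orders sum to 4 (valence 4) → 0 H
  atom 4: O, bond orders sum to 1 (valence 2) → 1 H
  atom 5: C, bond orders sum to 4 (valence 4) → 0 H
  atom 6: C, bond orders sum to 1 (valence 4) → 3 H
  atom 7: C, bond orders sum to 4 (valence 4) → 0 H
  atom 8: C, bond orders sum to 1 (valence 4) → 3 H
  atom 9: C, bond orders sum to 4 (valence 4) → 0 H
  atom 10: C, bond orders sum to 1 (valence 4) → 3 H
  atom 11: C, bond orders sum to 4 (valence 4) → 0 H
  atom 12: O, bond orders sum to 1 (valence 2) → 1 H
Totals → C:10, H:14, O:2.

C10H14O2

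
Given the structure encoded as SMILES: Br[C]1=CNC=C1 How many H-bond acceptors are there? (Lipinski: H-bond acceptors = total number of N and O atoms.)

N atoms: 1; O atoms: 0.
Lipinski HBA = 1 + 0 = 1.

1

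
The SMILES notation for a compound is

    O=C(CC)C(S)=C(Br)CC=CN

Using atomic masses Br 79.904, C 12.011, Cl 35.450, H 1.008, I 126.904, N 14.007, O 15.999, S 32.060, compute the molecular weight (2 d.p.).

First, the molecular formula is C8H12BrNOS (counting implicit H from valence).
  Br: 1 × 79.904 = 79.904
  C: 8 × 12.011 = 96.088
  H: 12 × 1.008 = 12.096
  N: 1 × 14.007 = 14.007
  O: 1 × 15.999 = 15.999
  S: 1 × 32.060 = 32.060
Sum: 1×79.904 + 8×12.011 + 12×1.008 + 1×14.007 + 1×15.999 + 1×32.060 = 250.154 → 250.15 g/mol.

250.15 g/mol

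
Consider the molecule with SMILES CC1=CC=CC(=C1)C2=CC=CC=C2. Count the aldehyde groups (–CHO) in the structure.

0

Scan the SMILES for the aldehyde motif — none present.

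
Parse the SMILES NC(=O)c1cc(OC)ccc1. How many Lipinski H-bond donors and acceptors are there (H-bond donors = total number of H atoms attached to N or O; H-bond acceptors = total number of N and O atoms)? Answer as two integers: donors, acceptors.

Donors: find every N or O and count the H atoms it carries.
  atom 1 (N): bond orders sum to 1 → 2 H
  atom 3 (O): bond orders sum to 2 → 0 H
  atom 7 (O): bond orders sum to 2 → 0 H
Lipinski HBD = 2.
Acceptors: N atoms = 1, O atoms = 2 → HBA = 3.

2, 3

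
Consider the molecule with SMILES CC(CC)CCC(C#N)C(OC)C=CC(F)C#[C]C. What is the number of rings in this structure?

In SMILES, each pair of matching ring-closure digits denotes one ring-closing bond; the number of such bonds equals the number of independent rings.
Ring-closure bonds here: 0.

0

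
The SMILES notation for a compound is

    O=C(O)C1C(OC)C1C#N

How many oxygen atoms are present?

Scan the SMILES for O atoms (remember two-letter symbols like Cl and Br are single atoms).
Oxygen count: 3.

3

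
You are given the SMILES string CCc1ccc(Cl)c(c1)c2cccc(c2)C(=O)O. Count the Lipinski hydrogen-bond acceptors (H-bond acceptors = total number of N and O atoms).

N atoms: 0; O atoms: 2.
Lipinski HBA = 0 + 2 = 2.

2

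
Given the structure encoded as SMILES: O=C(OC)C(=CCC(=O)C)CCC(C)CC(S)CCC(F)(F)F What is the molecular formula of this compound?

Walk through each heavy atom and fill implicit hydrogens from standard valence (C 4, N 3, O 2, S 2, halogen 1):
  atom 1: O, bond orders sum to 2 (valence 2) → 0 H
  atom 2: C, bond orders sum to 4 (valence 4) → 0 H
  atom 3: O, bond orders sum to 2 (valence 2) → 0 H
  atom 4: C, bond orders sum to 1 (valence 4) → 3 H
  atom 5: C, bond orders sum to 4 (valence 4) → 0 H
  atom 6: C, bond orders sum to 3 (valence 4) → 1 H
  atom 7: C, bond orders sum to 2 (valence 4) → 2 H
  atom 8: C, bond orders sum to 4 (valence 4) → 0 H
  atom 9: O, bond orders sum to 2 (valence 2) → 0 H
  atom 10: C, bond orders sum to 1 (valence 4) → 3 H
  atom 11: C, bond orders sum to 2 (valence 4) → 2 H
  atom 12: C, bond orders sum to 2 (valence 4) → 2 H
  atom 13: C, bond orders sum to 3 (valence 4) → 1 H
  atom 14: C, bond orders sum to 1 (valence 4) → 3 H
  atom 15: C, bond orders sum to 2 (valence 4) → 2 H
  atom 16: C, bond orders sum to 3 (valence 4) → 1 H
  atom 17: S, bond orders sum to 1 (valence 2) → 1 H
  atom 18: C, bond orders sum to 2 (valence 4) → 2 H
  atom 19: C, bond orders sum to 2 (valence 4) → 2 H
  atom 20: C, bond orders sum to 4 (valence 4) → 0 H
  atom 21: F (halogen, monovalent) → 0 H
  atom 22: F (halogen, monovalent) → 0 H
  atom 23: F (halogen, monovalent) → 0 H
Totals → C:16, H:25, F:3, O:3, S:1.
In Hill order: C16H25F3O3S.

C16H25F3O3S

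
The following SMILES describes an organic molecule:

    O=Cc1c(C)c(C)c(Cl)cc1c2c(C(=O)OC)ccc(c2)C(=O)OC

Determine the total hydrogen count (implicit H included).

17

Walk through each heavy atom and fill implicit hydrogens from standard valence (C 4, N 3, O 2, S 2, halogen 1); for lowercase aromatic atoms, an aromatic c carries 1 H when it has two neighbours and 0 H with three, and aromatic n carries 0 H:
  atom 1: O, bond orders sum to 2 (valence 2) → 0 H
  atom 2: C, bond orders sum to 3 (valence 4) → 1 H
  atom 3: aromatic c, 3 neighbours → 0 H
  atom 4: aromatic c, 3 neighbours → 0 H
  atom 5: C, bond orders sum to 1 (valence 4) → 3 H
  atom 6: aromatic c, 3 neighbours → 0 H
  atom 7: C, bond orders sum to 1 (valence 4) → 3 H
  atom 8: aromatic c, 3 neighbours → 0 H
  atom 9: Cl (halogen, monovalent) → 0 H
  atom 10: aromatic c, 2 neighbours → 1 H
  atom 11: aromatic c, 3 neighbours → 0 H
  atom 12: aromatic c, 3 neighbours → 0 H
  atom 13: aromatic c, 3 neighbours → 0 H
  atom 14: C, bond orders sum to 4 (valence 4) → 0 H
  atom 15: O, bond orders sum to 2 (valence 2) → 0 H
  atom 16: O, bond orders sum to 2 (valence 2) → 0 H
  atom 17: C, bond orders sum to 1 (valence 4) → 3 H
  atom 18: aromatic c, 2 neighbours → 1 H
  atom 19: aromatic c, 2 neighbours → 1 H
  atom 20: aromatic c, 3 neighbours → 0 H
  atom 21: aromatic c, 2 neighbours → 1 H
  atom 22: C, bond orders sum to 4 (valence 4) → 0 H
  atom 23: O, bond orders sum to 2 (valence 2) → 0 H
  atom 24: O, bond orders sum to 2 (valence 2) → 0 H
  atom 25: C, bond orders sum to 1 (valence 4) → 3 H
Total hydrogens: 17.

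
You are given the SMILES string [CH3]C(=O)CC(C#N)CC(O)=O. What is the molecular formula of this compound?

C7H9NO3

Walk through each heavy atom and fill implicit hydrogens from standard valence (C 4, N 3, O 2, S 2, halogen 1):
  atom 1: C with explicit H count 3
  atom 2: C, bond orders sum to 4 (valence 4) → 0 H
  atom 3: O, bond orders sum to 2 (valence 2) → 0 H
  atom 4: C, bond orders sum to 2 (valence 4) → 2 H
  atom 5: C, bond orders sum to 3 (valence 4) → 1 H
  atom 6: C, bond orders sum to 4 (valence 4) → 0 H
  atom 7: N, bond orders sum to 3 (valence 3) → 0 H
  atom 8: C, bond orders sum to 2 (valence 4) → 2 H
  atom 9: C, bond orders sum to 4 (valence 4) → 0 H
  atom 10: O, bond orders sum to 1 (valence 2) → 1 H
  atom 11: O, bond orders sum to 2 (valence 2) → 0 H
Totals → C:7, H:9, N:1, O:3.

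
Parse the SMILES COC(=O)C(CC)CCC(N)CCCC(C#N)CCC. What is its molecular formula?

Walk through each heavy atom and fill implicit hydrogens from standard valence (C 4, N 3, O 2, S 2, halogen 1):
  atom 1: C, bond orders sum to 1 (valence 4) → 3 H
  atom 2: O, bond orders sum to 2 (valence 2) → 0 H
  atom 3: C, bond orders sum to 4 (valence 4) → 0 H
  atom 4: O, bond orders sum to 2 (valence 2) → 0 H
  atom 5: C, bond orders sum to 3 (valence 4) → 1 H
  atom 6: C, bond orders sum to 2 (valence 4) → 2 H
  atom 7: C, bond orders sum to 1 (valence 4) → 3 H
  atom 8: C, bond orders sum to 2 (valence 4) → 2 H
  atom 9: C, bond orders sum to 2 (valence 4) → 2 H
  atom 10: C, bond orders sum to 3 (valence 4) → 1 H
  atom 11: N, bond orders sum to 1 (valence 3) → 2 H
  atom 12: C, bond orders sum to 2 (valence 4) → 2 H
  atom 13: C, bond orders sum to 2 (valence 4) → 2 H
  atom 14: C, bond orders sum to 2 (valence 4) → 2 H
  atom 15: C, bond orders sum to 3 (valence 4) → 1 H
  atom 16: C, bond orders sum to 4 (valence 4) → 0 H
  atom 17: N, bond orders sum to 3 (valence 3) → 0 H
  atom 18: C, bond orders sum to 2 (valence 4) → 2 H
  atom 19: C, bond orders sum to 2 (valence 4) → 2 H
  atom 20: C, bond orders sum to 1 (valence 4) → 3 H
Totals → C:16, H:30, N:2, O:2.

C16H30N2O2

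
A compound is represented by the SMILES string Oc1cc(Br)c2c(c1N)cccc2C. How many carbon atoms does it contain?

Count every carbon token in the SMILES (each C, including those in ring-closure positions and inside branches).
Carbon count: 11.

11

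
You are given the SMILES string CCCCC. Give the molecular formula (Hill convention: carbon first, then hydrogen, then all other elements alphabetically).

Walk through each heavy atom and fill implicit hydrogens from standard valence (C 4, N 3, O 2, S 2, halogen 1):
  atom 1: C, bond orders sum to 1 (valence 4) → 3 H
  atom 2: C, bond orders sum to 2 (valence 4) → 2 H
  atom 3: C, bond orders sum to 2 (valence 4) → 2 H
  atom 4: C, bond orders sum to 2 (valence 4) → 2 H
  atom 5: C, bond orders sum to 1 (valence 4) → 3 H
Totals → C:5, H:12.

C5H12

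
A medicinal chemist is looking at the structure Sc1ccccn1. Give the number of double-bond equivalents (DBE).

Molecular formula: C5H5NS.
DoU = (2C + 2 + N − H − X) / 2, where X is the halogen count and O/S are ignored.
    = (2·5 + 2 + 1 − 5 − 0) / 2 = 8 / 2 = 4.

4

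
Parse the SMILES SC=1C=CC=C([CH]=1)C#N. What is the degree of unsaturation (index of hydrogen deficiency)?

Molecular formula: C7H5NS.
DoU = (2C + 2 + N − H − X) / 2, where X is the halogen count and O/S are ignored.
    = (2·7 + 2 + 1 − 5 − 0) / 2 = 12 / 2 = 6.

6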